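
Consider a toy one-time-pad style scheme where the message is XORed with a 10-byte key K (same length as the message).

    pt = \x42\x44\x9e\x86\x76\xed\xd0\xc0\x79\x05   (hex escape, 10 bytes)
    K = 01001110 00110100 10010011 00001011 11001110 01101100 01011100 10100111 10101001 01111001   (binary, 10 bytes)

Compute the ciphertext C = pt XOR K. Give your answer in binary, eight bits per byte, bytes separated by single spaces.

01000010 xor 01001110 = 00001100
01000100 xor 00110100 = 01110000
10011110 xor 10010011 = 00001101
10000110 xor 00001011 = 10001101
01110110 xor 11001110 = 10111000
11101101 xor 01101100 = 10000001
11010000 xor 01011100 = 10001100
11000000 xor 10100111 = 01100111
01111001 xor 10101001 = 11010000
00000101 xor 01111001 = 01111100

00001100 01110000 00001101 10001101 10111000 10000001 10001100 01100111 11010000 01111100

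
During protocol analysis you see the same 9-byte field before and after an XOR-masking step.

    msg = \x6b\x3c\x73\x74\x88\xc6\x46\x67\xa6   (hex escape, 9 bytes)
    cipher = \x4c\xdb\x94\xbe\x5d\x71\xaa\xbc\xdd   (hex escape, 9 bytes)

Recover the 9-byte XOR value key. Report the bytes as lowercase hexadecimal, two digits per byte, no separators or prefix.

27e7e7cad5b7ecdb7b

Since cipher = msg ⊕ key, XORing both sides with msg gives key = msg ⊕ cipher.
byte 0: 107 xor  76 =  39
byte 1:  60 xor 219 = 231
byte 2: 115 xor 148 = 231
byte 3: 116 xor 190 = 202
byte 4: 136 xor  93 = 213
byte 5: 198 xor 113 = 183
byte 6:  70 xor 170 = 236
byte 7: 103 xor 188 = 219
byte 8: 166 xor 221 = 123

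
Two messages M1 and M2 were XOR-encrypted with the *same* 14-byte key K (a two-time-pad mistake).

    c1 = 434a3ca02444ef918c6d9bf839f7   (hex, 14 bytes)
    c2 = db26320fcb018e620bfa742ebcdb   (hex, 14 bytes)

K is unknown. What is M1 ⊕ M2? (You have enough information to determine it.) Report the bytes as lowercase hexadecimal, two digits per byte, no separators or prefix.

986c0eafef4561f38797efd6852c

c1 ⊕ c2 = (M1 ⊕ K) ⊕ (M2 ⊕ K) = M1 ⊕ M2 — the shared key cancels under XOR.
byte 0: 43 xor db = 98
byte 1: 4a xor 26 = 6c
byte 2: 3c xor 32 = 0e
byte 3: a0 xor 0f = af
byte 4: 24 xor cb = ef
byte 5: 44 xor 01 = 45
byte 6: ef xor 8e = 61
byte 7: 91 xor 62 = f3
byte 8: 8c xor 0b = 87
byte 9: 6d xor fa = 97
byte 10: 9b xor 74 = ef
byte 11: f8 xor 2e = d6
byte 12: 39 xor bc = 85
byte 13: f7 xor db = 2c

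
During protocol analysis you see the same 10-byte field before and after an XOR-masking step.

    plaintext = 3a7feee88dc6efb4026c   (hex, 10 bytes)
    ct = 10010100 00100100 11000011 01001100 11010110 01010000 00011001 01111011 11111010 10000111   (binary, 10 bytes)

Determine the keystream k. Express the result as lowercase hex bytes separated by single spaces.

ae 5b 2d a4 5b 96 f6 cf f8 eb

Since ct = plaintext ⊕ k, XORing both sides with plaintext gives k = plaintext ⊕ ct.
3a ^ 94 = ae
7f ^ 24 = 5b
ee ^ c3 = 2d
e8 ^ 4c = a4
8d ^ d6 = 5b
c6 ^ 50 = 96
ef ^ 19 = f6
b4 ^ 7b = cf
02 ^ fa = f8
6c ^ 87 = eb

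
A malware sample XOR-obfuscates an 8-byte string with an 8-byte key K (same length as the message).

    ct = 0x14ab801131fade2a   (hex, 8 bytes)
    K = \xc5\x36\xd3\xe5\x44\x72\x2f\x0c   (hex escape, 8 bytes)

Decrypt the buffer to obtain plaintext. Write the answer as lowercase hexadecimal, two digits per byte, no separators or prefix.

 20 xor 197 = 209
171 xor  54 = 157
128 xor 211 =  83
 17 xor 229 = 244
 49 xor  68 = 117
250 xor 114 = 136
222 xor  47 = 241
 42 xor  12 =  38

d19d53f47588f126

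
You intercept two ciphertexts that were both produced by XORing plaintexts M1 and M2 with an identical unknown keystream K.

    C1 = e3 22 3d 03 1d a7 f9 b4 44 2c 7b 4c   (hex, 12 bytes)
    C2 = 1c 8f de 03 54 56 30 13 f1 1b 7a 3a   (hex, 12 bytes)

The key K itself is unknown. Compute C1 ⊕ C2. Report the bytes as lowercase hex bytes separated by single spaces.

C1 ⊕ C2 = (M1 ⊕ K) ⊕ (M2 ⊕ K) = M1 ⊕ M2 — the shared key cancels under XOR.
11100011 ⊕ 00011100 = 11111111
00100010 ⊕ 10001111 = 10101101
00111101 ⊕ 11011110 = 11100011
00000011 ⊕ 00000011 = 00000000
00011101 ⊕ 01010100 = 01001001
10100111 ⊕ 01010110 = 11110001
11111001 ⊕ 00110000 = 11001001
10110100 ⊕ 00010011 = 10100111
01000100 ⊕ 11110001 = 10110101
00101100 ⊕ 00011011 = 00110111
01111011 ⊕ 01111010 = 00000001
01001100 ⊕ 00111010 = 01110110

ff ad e3 00 49 f1 c9 a7 b5 37 01 76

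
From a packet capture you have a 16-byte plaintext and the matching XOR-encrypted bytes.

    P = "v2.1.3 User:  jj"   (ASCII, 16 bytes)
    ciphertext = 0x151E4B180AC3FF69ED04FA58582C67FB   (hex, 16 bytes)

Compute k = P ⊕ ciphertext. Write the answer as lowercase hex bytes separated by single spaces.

Since ciphertext = P ⊕ k, XORing both sides with P gives k = P ⊕ ciphertext.
118 XOR  21 =  99
 50 XOR  30 =  44
 46 XOR  75 = 101
 49 XOR  24 =  41
 46 XOR  10 =  36
 51 XOR 195 = 240
 32 XOR 255 = 223
 85 XOR 105 =  60
115 XOR 237 = 158
101 XOR   4 =  97
114 XOR 250 = 136
 58 XOR  88 =  98
 32 XOR  88 = 120
 32 XOR  44 =  12
106 XOR 103 =  13
106 XOR 251 = 145

63 2c 65 29 24 f0 df 3c 9e 61 88 62 78 0c 0d 91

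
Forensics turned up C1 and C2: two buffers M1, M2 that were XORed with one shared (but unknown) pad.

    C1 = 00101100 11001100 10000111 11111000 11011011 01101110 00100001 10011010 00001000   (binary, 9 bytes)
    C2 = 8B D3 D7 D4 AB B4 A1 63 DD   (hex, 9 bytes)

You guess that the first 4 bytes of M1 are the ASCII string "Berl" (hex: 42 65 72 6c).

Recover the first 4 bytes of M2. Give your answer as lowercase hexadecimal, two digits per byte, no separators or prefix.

First, C1 ⊕ C2 = (M1 ⊕ K) ⊕ (M2 ⊕ K) = M1 ⊕ M2, so the key drops out. Then M2 = (M1 ⊕ M2) ⊕ M1 over the first 4 bytes.
byte 0: (2c XOR 8b) XOR 42 = a7 XOR 42 = e5
byte 1: (cc XOR d3) XOR 65 = 1f XOR 65 = 7a
byte 2: (87 XOR d7) XOR 72 = 50 XOR 72 = 22
byte 3: (f8 XOR d4) XOR 6c = 2c XOR 6c = 40

e57a2240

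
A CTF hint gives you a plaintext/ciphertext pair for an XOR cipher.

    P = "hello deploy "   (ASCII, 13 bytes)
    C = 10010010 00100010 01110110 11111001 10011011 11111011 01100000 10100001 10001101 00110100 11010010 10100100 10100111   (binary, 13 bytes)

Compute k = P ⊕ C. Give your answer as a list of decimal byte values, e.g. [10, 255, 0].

[250, 71, 26, 149, 244, 219, 4, 196, 253, 88, 189, 221, 135]

Since C = P ⊕ k, XORing both sides with P gives k = P ⊕ C.
68 ^ 92 = fa
65 ^ 22 = 47
6c ^ 76 = 1a
6c ^ f9 = 95
6f ^ 9b = f4
20 ^ fb = db
64 ^ 60 = 04
65 ^ a1 = c4
70 ^ 8d = fd
6c ^ 34 = 58
6f ^ d2 = bd
79 ^ a4 = dd
20 ^ a7 = 87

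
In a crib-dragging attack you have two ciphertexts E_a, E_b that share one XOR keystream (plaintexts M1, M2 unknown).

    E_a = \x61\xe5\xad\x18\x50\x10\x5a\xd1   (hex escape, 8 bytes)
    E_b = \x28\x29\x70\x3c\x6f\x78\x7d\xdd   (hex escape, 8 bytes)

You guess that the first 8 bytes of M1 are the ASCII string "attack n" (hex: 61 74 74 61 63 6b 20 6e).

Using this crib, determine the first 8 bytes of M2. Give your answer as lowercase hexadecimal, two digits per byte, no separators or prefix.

First, E_a ⊕ E_b = (M1 ⊕ K) ⊕ (M2 ⊕ K) = M1 ⊕ M2, so the key drops out. Then M2 = (M1 ⊕ M2) ⊕ M1 over the first 8 bytes.
byte 0: (61 xor 28) xor 61 = 49 xor 61 = 28
byte 1: (e5 xor 29) xor 74 = cc xor 74 = b8
byte 2: (ad xor 70) xor 74 = dd xor 74 = a9
byte 3: (18 xor 3c) xor 61 = 24 xor 61 = 45
byte 4: (50 xor 6f) xor 63 = 3f xor 63 = 5c
byte 5: (10 xor 78) xor 6b = 68 xor 6b = 03
byte 6: (5a xor 7d) xor 20 = 27 xor 20 = 07
byte 7: (d1 xor dd) xor 6e = 0c xor 6e = 62

28b8a9455c030762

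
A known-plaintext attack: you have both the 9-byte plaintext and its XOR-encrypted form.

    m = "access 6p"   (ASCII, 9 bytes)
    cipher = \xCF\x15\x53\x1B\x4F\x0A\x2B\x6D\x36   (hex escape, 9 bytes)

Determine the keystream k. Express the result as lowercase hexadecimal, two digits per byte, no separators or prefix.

Since cipher = m ⊕ k, XORing both sides with m gives k = m ⊕ cipher.
01100001 ⊕ 11001111 = 10101110
01100011 ⊕ 00010101 = 01110110
01100011 ⊕ 01010011 = 00110000
01100101 ⊕ 00011011 = 01111110
01110011 ⊕ 01001111 = 00111100
01110011 ⊕ 00001010 = 01111001
00100000 ⊕ 00101011 = 00001011
00110110 ⊕ 01101101 = 01011011
01110000 ⊕ 00110110 = 01000110

ae76307e3c790b5b46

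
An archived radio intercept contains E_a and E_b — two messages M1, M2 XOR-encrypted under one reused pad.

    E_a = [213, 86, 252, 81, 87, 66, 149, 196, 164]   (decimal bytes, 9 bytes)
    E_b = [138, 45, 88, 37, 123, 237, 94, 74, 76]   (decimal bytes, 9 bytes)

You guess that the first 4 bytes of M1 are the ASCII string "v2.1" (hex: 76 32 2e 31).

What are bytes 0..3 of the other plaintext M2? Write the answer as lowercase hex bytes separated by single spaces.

First, E_a ⊕ E_b = (M1 ⊕ K) ⊕ (M2 ⊕ K) = M1 ⊕ M2, so the key drops out. Then M2 = (M1 ⊕ M2) ⊕ M1 over the first 4 bytes.
byte 0: (d5 XOR 8a) XOR 76 = 5f XOR 76 = 29
byte 1: (56 XOR 2d) XOR 32 = 7b XOR 32 = 49
byte 2: (fc XOR 58) XOR 2e = a4 XOR 2e = 8a
byte 3: (51 XOR 25) XOR 31 = 74 XOR 31 = 45

29 49 8a 45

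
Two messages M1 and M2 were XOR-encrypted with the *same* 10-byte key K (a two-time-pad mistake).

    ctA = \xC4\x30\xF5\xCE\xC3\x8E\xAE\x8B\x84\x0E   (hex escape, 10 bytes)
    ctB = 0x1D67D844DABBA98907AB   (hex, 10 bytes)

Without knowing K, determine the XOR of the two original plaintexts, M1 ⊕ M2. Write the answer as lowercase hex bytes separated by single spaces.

ctA ⊕ ctB = (M1 ⊕ K) ⊕ (M2 ⊕ K) = M1 ⊕ M2 — the shared key cancels under XOR.
c4 ^ 1d = d9
30 ^ 67 = 57
f5 ^ d8 = 2d
ce ^ 44 = 8a
c3 ^ da = 19
8e ^ bb = 35
ae ^ a9 = 07
8b ^ 89 = 02
84 ^ 07 = 83
0e ^ ab = a5

d9 57 2d 8a 19 35 07 02 83 a5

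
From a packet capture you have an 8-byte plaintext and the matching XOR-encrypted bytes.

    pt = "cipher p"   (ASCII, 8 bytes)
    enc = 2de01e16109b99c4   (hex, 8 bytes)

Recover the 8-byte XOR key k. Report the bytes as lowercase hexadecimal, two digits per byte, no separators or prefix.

4e896e7e75e9b9b4

Since enc = pt ⊕ k, XORing both sides with pt gives k = pt ⊕ enc.
byte 0: 63 ^ 2d = 4e
byte 1: 69 ^ e0 = 89
byte 2: 70 ^ 1e = 6e
byte 3: 68 ^ 16 = 7e
byte 4: 65 ^ 10 = 75
byte 5: 72 ^ 9b = e9
byte 6: 20 ^ 99 = b9
byte 7: 70 ^ c4 = b4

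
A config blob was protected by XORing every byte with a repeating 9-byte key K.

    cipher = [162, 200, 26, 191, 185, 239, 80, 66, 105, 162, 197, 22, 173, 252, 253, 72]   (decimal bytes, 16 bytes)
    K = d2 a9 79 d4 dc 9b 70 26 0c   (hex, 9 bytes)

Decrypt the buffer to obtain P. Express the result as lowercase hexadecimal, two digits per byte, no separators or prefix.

7061636b6574206465706c6f79206638

The 9-byte key repeats, so the effective keystream is d2 a9 79 d4 dc 9b 70 26 0c d2 a9 79 d4 dc 9b 70.
byte 0: 10100010 xor 11010010 = 01110000
byte 1: 11001000 xor 10101001 = 01100001
byte 2: 00011010 xor 01111001 = 01100011
byte 3: 10111111 xor 11010100 = 01101011
byte 4: 10111001 xor 11011100 = 01100101
byte 5: 11101111 xor 10011011 = 01110100
byte 6: 01010000 xor 01110000 = 00100000
byte 7: 01000010 xor 00100110 = 01100100
byte 8: 01101001 xor 00001100 = 01100101
byte 9: 10100010 xor 11010010 = 01110000
byte 10: 11000101 xor 10101001 = 01101100
byte 11: 00010110 xor 01111001 = 01101111
byte 12: 10101101 xor 11010100 = 01111001
byte 13: 11111100 xor 11011100 = 00100000
byte 14: 11111101 xor 10011011 = 01100110
byte 15: 01001000 xor 01110000 = 00111000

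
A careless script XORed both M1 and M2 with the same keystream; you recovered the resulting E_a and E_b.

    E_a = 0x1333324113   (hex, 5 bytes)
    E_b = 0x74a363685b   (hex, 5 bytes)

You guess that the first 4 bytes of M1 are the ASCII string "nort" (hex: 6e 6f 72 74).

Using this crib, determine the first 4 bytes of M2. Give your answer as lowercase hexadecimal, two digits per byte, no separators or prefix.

09ff235d

First, E_a ⊕ E_b = (M1 ⊕ K) ⊕ (M2 ⊕ K) = M1 ⊕ M2, so the key drops out. Then M2 = (M1 ⊕ M2) ⊕ M1 over the first 4 bytes.
byte 0: (13 ^ 74) ^ 6e = 67 ^ 6e = 09
byte 1: (33 ^ a3) ^ 6f = 90 ^ 6f = ff
byte 2: (32 ^ 63) ^ 72 = 51 ^ 72 = 23
byte 3: (41 ^ 68) ^ 74 = 29 ^ 74 = 5d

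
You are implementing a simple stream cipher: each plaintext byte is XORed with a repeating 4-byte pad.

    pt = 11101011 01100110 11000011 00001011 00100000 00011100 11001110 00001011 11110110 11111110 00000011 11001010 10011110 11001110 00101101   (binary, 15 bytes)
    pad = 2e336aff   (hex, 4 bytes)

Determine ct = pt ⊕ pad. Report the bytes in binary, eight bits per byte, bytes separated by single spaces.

11000101 01010101 10101001 11110100 00001110 00101111 10100100 11110100 11011000 11001101 01101001 00110101 10110000 11111101 01000111

The 4-byte key repeats, so the effective keystream is 2e 33 6a ff 2e 33 6a ff 2e 33 6a ff 2e 33 6a.
byte 0: eb ⊕ 2e = c5
byte 1: 66 ⊕ 33 = 55
byte 2: c3 ⊕ 6a = a9
byte 3: 0b ⊕ ff = f4
byte 4: 20 ⊕ 2e = 0e
byte 5: 1c ⊕ 33 = 2f
byte 6: ce ⊕ 6a = a4
byte 7: 0b ⊕ ff = f4
byte 8: f6 ⊕ 2e = d8
byte 9: fe ⊕ 33 = cd
byte 10: 03 ⊕ 6a = 69
byte 11: ca ⊕ ff = 35
byte 12: 9e ⊕ 2e = b0
byte 13: ce ⊕ 33 = fd
byte 14: 2d ⊕ 6a = 47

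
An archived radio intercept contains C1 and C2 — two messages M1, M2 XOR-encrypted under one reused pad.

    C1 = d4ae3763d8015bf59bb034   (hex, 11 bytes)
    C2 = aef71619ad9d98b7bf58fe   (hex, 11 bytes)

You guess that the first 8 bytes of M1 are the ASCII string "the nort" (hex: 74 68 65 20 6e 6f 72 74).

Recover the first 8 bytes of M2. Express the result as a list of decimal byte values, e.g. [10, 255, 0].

[14, 49, 68, 90, 27, 243, 177, 54]

First, C1 ⊕ C2 = (M1 ⊕ K) ⊕ (M2 ⊕ K) = M1 ⊕ M2, so the key drops out. Then M2 = (M1 ⊕ M2) ⊕ M1 over the first 8 bytes.
byte 0: (d4 XOR ae) XOR 74 = 7a XOR 74 = 0e
byte 1: (ae XOR f7) XOR 68 = 59 XOR 68 = 31
byte 2: (37 XOR 16) XOR 65 = 21 XOR 65 = 44
byte 3: (63 XOR 19) XOR 20 = 7a XOR 20 = 5a
byte 4: (d8 XOR ad) XOR 6e = 75 XOR 6e = 1b
byte 5: (01 XOR 9d) XOR 6f = 9c XOR 6f = f3
byte 6: (5b XOR 98) XOR 72 = c3 XOR 72 = b1
byte 7: (f5 XOR b7) XOR 74 = 42 XOR 74 = 36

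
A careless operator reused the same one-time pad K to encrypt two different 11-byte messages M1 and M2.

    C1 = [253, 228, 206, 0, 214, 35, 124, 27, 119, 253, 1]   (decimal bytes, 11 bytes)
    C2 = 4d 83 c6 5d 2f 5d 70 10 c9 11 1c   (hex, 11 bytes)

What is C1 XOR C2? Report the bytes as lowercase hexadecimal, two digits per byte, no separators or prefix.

C1 ⊕ C2 = (M1 ⊕ K) ⊕ (M2 ⊕ K) = M1 ⊕ M2 — the shared key cancels under XOR.
byte 0: fd XOR 4d = b0
byte 1: e4 XOR 83 = 67
byte 2: ce XOR c6 = 08
byte 3: 00 XOR 5d = 5d
byte 4: d6 XOR 2f = f9
byte 5: 23 XOR 5d = 7e
byte 6: 7c XOR 70 = 0c
byte 7: 1b XOR 10 = 0b
byte 8: 77 XOR c9 = be
byte 9: fd XOR 11 = ec
byte 10: 01 XOR 1c = 1d

b067085df97e0c0bbeec1d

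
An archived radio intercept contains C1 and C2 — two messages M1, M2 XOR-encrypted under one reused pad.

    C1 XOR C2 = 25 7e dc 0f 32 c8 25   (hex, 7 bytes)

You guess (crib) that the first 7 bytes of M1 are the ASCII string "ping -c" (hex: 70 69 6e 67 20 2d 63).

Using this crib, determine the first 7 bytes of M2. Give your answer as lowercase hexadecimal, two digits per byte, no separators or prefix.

Since C1 ⊕ C2 = M1 ⊕ M2, XORing with the guessed M1 bytes yields the corresponding M2 bytes: M2 = (C1 ⊕ C2) ⊕ M1.
byte 0: 25 XOR 70 = 55
byte 1: 7e XOR 69 = 17
byte 2: dc XOR 6e = b2
byte 3: 0f XOR 67 = 68
byte 4: 32 XOR 20 = 12
byte 5: c8 XOR 2d = e5
byte 6: 25 XOR 63 = 46

5517b26812e546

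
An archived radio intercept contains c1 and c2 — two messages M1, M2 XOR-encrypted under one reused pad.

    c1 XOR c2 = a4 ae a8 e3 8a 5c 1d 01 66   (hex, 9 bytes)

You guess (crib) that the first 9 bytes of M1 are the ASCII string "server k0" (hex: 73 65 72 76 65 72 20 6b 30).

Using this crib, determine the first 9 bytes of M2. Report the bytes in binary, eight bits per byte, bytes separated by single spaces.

11010111 11001011 11011010 10010101 11101111 00101110 00111101 01101010 01010110

Since c1 ⊕ c2 = M1 ⊕ M2, XORing with the guessed M1 bytes yields the corresponding M2 bytes: M2 = (c1 ⊕ c2) ⊕ M1.
byte 0: 164 ^ 115 = 215
byte 1: 174 ^ 101 = 203
byte 2: 168 ^ 114 = 218
byte 3: 227 ^ 118 = 149
byte 4: 138 ^ 101 = 239
byte 5:  92 ^ 114 =  46
byte 6:  29 ^  32 =  61
byte 7:   1 ^ 107 = 106
byte 8: 102 ^  48 =  86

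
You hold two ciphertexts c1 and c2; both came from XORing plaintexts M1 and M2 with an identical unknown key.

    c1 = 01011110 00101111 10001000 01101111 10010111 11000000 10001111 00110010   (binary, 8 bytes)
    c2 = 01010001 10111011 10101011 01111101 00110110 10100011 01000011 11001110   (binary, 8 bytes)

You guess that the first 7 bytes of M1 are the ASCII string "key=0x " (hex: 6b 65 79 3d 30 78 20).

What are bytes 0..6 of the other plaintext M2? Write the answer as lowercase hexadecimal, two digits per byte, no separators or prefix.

64f15a2f911bec

First, c1 ⊕ c2 = (M1 ⊕ K) ⊕ (M2 ⊕ K) = M1 ⊕ M2, so the key drops out. Then M2 = (M1 ⊕ M2) ⊕ M1 over the first 7 bytes.
byte 0: (5e XOR 51) XOR 6b = 0f XOR 6b = 64
byte 1: (2f XOR bb) XOR 65 = 94 XOR 65 = f1
byte 2: (88 XOR ab) XOR 79 = 23 XOR 79 = 5a
byte 3: (6f XOR 7d) XOR 3d = 12 XOR 3d = 2f
byte 4: (97 XOR 36) XOR 30 = a1 XOR 30 = 91
byte 5: (c0 XOR a3) XOR 78 = 63 XOR 78 = 1b
byte 6: (8f XOR 43) XOR 20 = cc XOR 20 = ec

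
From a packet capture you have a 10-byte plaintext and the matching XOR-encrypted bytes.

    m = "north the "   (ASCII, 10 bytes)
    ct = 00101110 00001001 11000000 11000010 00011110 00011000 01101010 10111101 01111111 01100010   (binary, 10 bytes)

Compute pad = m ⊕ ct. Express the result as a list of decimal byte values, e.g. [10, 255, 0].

Since ct = m ⊕ pad, XORing both sides with m gives pad = m ⊕ ct.
110 ⊕  46 =  64
111 ⊕   9 = 102
114 ⊕ 192 = 178
116 ⊕ 194 = 182
104 ⊕  30 = 118
 32 ⊕  24 =  56
116 ⊕ 106 =  30
104 ⊕ 189 = 213
101 ⊕ 127 =  26
 32 ⊕  98 =  66

[64, 102, 178, 182, 118, 56, 30, 213, 26, 66]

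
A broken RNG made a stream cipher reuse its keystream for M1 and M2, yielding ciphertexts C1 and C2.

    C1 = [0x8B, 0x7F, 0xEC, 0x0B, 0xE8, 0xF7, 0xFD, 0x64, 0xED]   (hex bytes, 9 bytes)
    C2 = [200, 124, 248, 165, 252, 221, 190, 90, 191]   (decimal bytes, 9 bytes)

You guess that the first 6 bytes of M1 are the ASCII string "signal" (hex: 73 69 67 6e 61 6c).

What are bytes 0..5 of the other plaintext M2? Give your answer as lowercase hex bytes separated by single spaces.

30 6a 73 c0 75 46

First, C1 ⊕ C2 = (M1 ⊕ K) ⊕ (M2 ⊕ K) = M1 ⊕ M2, so the key drops out. Then M2 = (M1 ⊕ M2) ⊕ M1 over the first 6 bytes.
byte 0: (8b ⊕ c8) ⊕ 73 = 43 ⊕ 73 = 30
byte 1: (7f ⊕ 7c) ⊕ 69 = 03 ⊕ 69 = 6a
byte 2: (ec ⊕ f8) ⊕ 67 = 14 ⊕ 67 = 73
byte 3: (0b ⊕ a5) ⊕ 6e = ae ⊕ 6e = c0
byte 4: (e8 ⊕ fc) ⊕ 61 = 14 ⊕ 61 = 75
byte 5: (f7 ⊕ dd) ⊕ 6c = 2a ⊕ 6c = 46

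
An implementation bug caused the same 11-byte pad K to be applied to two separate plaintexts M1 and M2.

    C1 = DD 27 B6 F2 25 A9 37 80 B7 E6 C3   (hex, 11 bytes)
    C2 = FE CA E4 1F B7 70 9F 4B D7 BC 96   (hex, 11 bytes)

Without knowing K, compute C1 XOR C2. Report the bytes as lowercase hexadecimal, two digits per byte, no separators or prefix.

C1 ⊕ C2 = (M1 ⊕ K) ⊕ (M2 ⊕ K) = M1 ⊕ M2 — the shared key cancels under XOR.
221 ⊕ 254 =  35
 39 ⊕ 202 = 237
182 ⊕ 228 =  82
242 ⊕  31 = 237
 37 ⊕ 183 = 146
169 ⊕ 112 = 217
 55 ⊕ 159 = 168
128 ⊕  75 = 203
183 ⊕ 215 =  96
230 ⊕ 188 =  90
195 ⊕ 150 =  85

23ed52ed92d9a8cb605a55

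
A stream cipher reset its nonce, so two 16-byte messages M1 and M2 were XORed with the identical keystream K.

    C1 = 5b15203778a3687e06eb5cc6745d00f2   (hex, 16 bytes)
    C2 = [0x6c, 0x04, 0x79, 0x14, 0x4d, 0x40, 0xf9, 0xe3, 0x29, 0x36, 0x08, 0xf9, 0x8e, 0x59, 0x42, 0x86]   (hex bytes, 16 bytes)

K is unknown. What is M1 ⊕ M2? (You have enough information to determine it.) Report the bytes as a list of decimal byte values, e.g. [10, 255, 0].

C1 ⊕ C2 = (M1 ⊕ K) ⊕ (M2 ⊕ K) = M1 ⊕ M2 — the shared key cancels under XOR.
5b ⊕ 6c = 37
15 ⊕ 04 = 11
20 ⊕ 79 = 59
37 ⊕ 14 = 23
78 ⊕ 4d = 35
a3 ⊕ 40 = e3
68 ⊕ f9 = 91
7e ⊕ e3 = 9d
06 ⊕ 29 = 2f
eb ⊕ 36 = dd
5c ⊕ 08 = 54
c6 ⊕ f9 = 3f
74 ⊕ 8e = fa
5d ⊕ 59 = 04
00 ⊕ 42 = 42
f2 ⊕ 86 = 74

[55, 17, 89, 35, 53, 227, 145, 157, 47, 221, 84, 63, 250, 4, 66, 116]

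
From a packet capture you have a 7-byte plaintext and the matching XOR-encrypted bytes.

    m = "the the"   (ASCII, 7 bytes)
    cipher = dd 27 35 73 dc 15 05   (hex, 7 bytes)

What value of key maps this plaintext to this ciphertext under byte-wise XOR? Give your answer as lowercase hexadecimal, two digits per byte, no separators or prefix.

a94f5053a87d60

Since cipher = m ⊕ key, XORing both sides with m gives key = m ⊕ cipher.
74 XOR dd = a9
68 XOR 27 = 4f
65 XOR 35 = 50
20 XOR 73 = 53
74 XOR dc = a8
68 XOR 15 = 7d
65 XOR 05 = 60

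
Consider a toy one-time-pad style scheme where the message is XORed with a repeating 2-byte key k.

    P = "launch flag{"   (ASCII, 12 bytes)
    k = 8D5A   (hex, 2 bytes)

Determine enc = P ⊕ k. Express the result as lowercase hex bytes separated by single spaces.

e1 3b f8 34 ee 32 ad 3c e1 3b ea 21

The 2-byte key repeats, so the effective keystream is 8d 5a 8d 5a 8d 5a 8d 5a 8d 5a 8d 5a.
byte 0: 108 ⊕ 141 = 225
byte 1:  97 ⊕  90 =  59
byte 2: 117 ⊕ 141 = 248
byte 3: 110 ⊕  90 =  52
byte 4:  99 ⊕ 141 = 238
byte 5: 104 ⊕  90 =  50
byte 6:  32 ⊕ 141 = 173
byte 7: 102 ⊕  90 =  60
byte 8: 108 ⊕ 141 = 225
byte 9:  97 ⊕  90 =  59
byte 10: 103 ⊕ 141 = 234
byte 11: 123 ⊕  90 =  33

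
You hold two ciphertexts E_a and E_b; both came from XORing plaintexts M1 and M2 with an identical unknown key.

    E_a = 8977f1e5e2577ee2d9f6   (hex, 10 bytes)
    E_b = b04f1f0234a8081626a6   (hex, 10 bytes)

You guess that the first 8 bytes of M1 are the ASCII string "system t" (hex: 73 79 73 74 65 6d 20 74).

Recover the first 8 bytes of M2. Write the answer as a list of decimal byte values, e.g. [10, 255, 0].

First, E_a ⊕ E_b = (M1 ⊕ K) ⊕ (M2 ⊕ K) = M1 ⊕ M2, so the key drops out. Then M2 = (M1 ⊕ M2) ⊕ M1 over the first 8 bytes.
byte 0: (89 ⊕ b0) ⊕ 73 = 39 ⊕ 73 = 4a
byte 1: (77 ⊕ 4f) ⊕ 79 = 38 ⊕ 79 = 41
byte 2: (f1 ⊕ 1f) ⊕ 73 = ee ⊕ 73 = 9d
byte 3: (e5 ⊕ 02) ⊕ 74 = e7 ⊕ 74 = 93
byte 4: (e2 ⊕ 34) ⊕ 65 = d6 ⊕ 65 = b3
byte 5: (57 ⊕ a8) ⊕ 6d = ff ⊕ 6d = 92
byte 6: (7e ⊕ 08) ⊕ 20 = 76 ⊕ 20 = 56
byte 7: (e2 ⊕ 16) ⊕ 74 = f4 ⊕ 74 = 80

[74, 65, 157, 147, 179, 146, 86, 128]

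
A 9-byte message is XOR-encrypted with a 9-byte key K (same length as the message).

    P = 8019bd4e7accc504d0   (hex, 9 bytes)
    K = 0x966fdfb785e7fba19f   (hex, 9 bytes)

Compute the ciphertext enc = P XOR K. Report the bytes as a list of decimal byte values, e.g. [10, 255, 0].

80 ^ 96 = 16
19 ^ 6f = 76
bd ^ df = 62
4e ^ b7 = f9
7a ^ 85 = ff
cc ^ e7 = 2b
c5 ^ fb = 3e
04 ^ a1 = a5
d0 ^ 9f = 4f

[22, 118, 98, 249, 255, 43, 62, 165, 79]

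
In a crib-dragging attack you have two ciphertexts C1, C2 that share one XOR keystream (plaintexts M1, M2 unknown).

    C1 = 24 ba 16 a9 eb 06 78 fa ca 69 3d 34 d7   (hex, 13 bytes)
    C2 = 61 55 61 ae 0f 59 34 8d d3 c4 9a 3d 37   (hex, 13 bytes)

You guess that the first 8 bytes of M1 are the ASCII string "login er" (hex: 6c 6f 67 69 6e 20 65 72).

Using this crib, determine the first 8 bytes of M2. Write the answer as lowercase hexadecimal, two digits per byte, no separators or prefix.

2980106e8a7f2905

First, C1 ⊕ C2 = (M1 ⊕ K) ⊕ (M2 ⊕ K) = M1 ⊕ M2, so the key drops out. Then M2 = (M1 ⊕ M2) ⊕ M1 over the first 8 bytes.
byte 0: (24 ⊕ 61) ⊕ 6c = 45 ⊕ 6c = 29
byte 1: (ba ⊕ 55) ⊕ 6f = ef ⊕ 6f = 80
byte 2: (16 ⊕ 61) ⊕ 67 = 77 ⊕ 67 = 10
byte 3: (a9 ⊕ ae) ⊕ 69 = 07 ⊕ 69 = 6e
byte 4: (eb ⊕ 0f) ⊕ 6e = e4 ⊕ 6e = 8a
byte 5: (06 ⊕ 59) ⊕ 20 = 5f ⊕ 20 = 7f
byte 6: (78 ⊕ 34) ⊕ 65 = 4c ⊕ 65 = 29
byte 7: (fa ⊕ 8d) ⊕ 72 = 77 ⊕ 72 = 05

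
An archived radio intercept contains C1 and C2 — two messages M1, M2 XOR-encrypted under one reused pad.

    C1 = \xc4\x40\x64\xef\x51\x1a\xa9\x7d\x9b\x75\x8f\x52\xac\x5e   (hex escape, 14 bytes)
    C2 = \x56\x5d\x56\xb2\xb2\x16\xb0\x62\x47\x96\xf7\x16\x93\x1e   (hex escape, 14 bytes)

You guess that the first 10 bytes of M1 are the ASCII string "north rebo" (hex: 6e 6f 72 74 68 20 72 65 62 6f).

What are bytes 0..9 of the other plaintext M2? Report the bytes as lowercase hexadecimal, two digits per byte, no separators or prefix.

First, C1 ⊕ C2 = (M1 ⊕ K) ⊕ (M2 ⊕ K) = M1 ⊕ M2, so the key drops out. Then M2 = (M1 ⊕ M2) ⊕ M1 over the first 10 bytes.
byte 0: (c4 ^ 56) ^ 6e = 92 ^ 6e = fc
byte 1: (40 ^ 5d) ^ 6f = 1d ^ 6f = 72
byte 2: (64 ^ 56) ^ 72 = 32 ^ 72 = 40
byte 3: (ef ^ b2) ^ 74 = 5d ^ 74 = 29
byte 4: (51 ^ b2) ^ 68 = e3 ^ 68 = 8b
byte 5: (1a ^ 16) ^ 20 = 0c ^ 20 = 2c
byte 6: (a9 ^ b0) ^ 72 = 19 ^ 72 = 6b
byte 7: (7d ^ 62) ^ 65 = 1f ^ 65 = 7a
byte 8: (9b ^ 47) ^ 62 = dc ^ 62 = be
byte 9: (75 ^ 96) ^ 6f = e3 ^ 6f = 8c

fc7240298b2c6b7abe8c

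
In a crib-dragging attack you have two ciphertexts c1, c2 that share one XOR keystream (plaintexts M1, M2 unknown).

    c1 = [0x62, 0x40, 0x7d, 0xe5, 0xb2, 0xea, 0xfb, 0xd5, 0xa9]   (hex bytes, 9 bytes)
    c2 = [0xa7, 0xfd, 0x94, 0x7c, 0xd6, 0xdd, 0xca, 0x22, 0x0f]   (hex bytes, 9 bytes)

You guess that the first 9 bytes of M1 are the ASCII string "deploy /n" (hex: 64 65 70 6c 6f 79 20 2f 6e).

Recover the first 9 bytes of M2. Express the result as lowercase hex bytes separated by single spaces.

a1 d8 99 f5 0b 4e 11 d8 c8

First, c1 ⊕ c2 = (M1 ⊕ K) ⊕ (M2 ⊕ K) = M1 ⊕ M2, so the key drops out. Then M2 = (M1 ⊕ M2) ⊕ M1 over the first 9 bytes.
byte 0: (62 ⊕ a7) ⊕ 64 = c5 ⊕ 64 = a1
byte 1: (40 ⊕ fd) ⊕ 65 = bd ⊕ 65 = d8
byte 2: (7d ⊕ 94) ⊕ 70 = e9 ⊕ 70 = 99
byte 3: (e5 ⊕ 7c) ⊕ 6c = 99 ⊕ 6c = f5
byte 4: (b2 ⊕ d6) ⊕ 6f = 64 ⊕ 6f = 0b
byte 5: (ea ⊕ dd) ⊕ 79 = 37 ⊕ 79 = 4e
byte 6: (fb ⊕ ca) ⊕ 20 = 31 ⊕ 20 = 11
byte 7: (d5 ⊕ 22) ⊕ 2f = f7 ⊕ 2f = d8
byte 8: (a9 ⊕ 0f) ⊕ 6e = a6 ⊕ 6e = c8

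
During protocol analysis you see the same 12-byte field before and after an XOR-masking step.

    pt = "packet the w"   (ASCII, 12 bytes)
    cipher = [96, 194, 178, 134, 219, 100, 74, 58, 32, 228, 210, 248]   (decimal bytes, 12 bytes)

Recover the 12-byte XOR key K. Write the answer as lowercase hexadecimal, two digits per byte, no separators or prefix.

10a3d1edbe106a4e4881f28f

Since cipher = pt ⊕ K, XORing both sides with pt gives K = pt ⊕ cipher.
byte 0: 70 ^ 60 = 10
byte 1: 61 ^ c2 = a3
byte 2: 63 ^ b2 = d1
byte 3: 6b ^ 86 = ed
byte 4: 65 ^ db = be
byte 5: 74 ^ 64 = 10
byte 6: 20 ^ 4a = 6a
byte 7: 74 ^ 3a = 4e
byte 8: 68 ^ 20 = 48
byte 9: 65 ^ e4 = 81
byte 10: 20 ^ d2 = f2
byte 11: 77 ^ f8 = 8f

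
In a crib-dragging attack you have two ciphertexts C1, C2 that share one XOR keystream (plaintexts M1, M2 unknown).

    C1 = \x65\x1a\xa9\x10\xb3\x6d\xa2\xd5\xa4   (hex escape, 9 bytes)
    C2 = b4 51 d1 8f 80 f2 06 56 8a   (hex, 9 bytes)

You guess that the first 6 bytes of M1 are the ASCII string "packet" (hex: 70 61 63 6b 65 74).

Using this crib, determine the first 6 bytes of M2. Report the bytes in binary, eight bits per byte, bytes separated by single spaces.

First, C1 ⊕ C2 = (M1 ⊕ K) ⊕ (M2 ⊕ K) = M1 ⊕ M2, so the key drops out. Then M2 = (M1 ⊕ M2) ⊕ M1 over the first 6 bytes.
byte 0: (65 ^ b4) ^ 70 = d1 ^ 70 = a1
byte 1: (1a ^ 51) ^ 61 = 4b ^ 61 = 2a
byte 2: (a9 ^ d1) ^ 63 = 78 ^ 63 = 1b
byte 3: (10 ^ 8f) ^ 6b = 9f ^ 6b = f4
byte 4: (b3 ^ 80) ^ 65 = 33 ^ 65 = 56
byte 5: (6d ^ f2) ^ 74 = 9f ^ 74 = eb

10100001 00101010 00011011 11110100 01010110 11101011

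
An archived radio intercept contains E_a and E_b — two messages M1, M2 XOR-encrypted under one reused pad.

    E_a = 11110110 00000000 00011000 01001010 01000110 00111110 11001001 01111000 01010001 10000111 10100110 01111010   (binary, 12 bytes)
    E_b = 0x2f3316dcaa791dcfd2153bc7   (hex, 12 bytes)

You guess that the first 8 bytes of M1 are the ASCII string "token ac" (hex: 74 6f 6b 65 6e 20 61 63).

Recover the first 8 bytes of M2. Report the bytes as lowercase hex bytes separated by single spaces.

First, E_a ⊕ E_b = (M1 ⊕ K) ⊕ (M2 ⊕ K) = M1 ⊕ M2, so the key drops out. Then M2 = (M1 ⊕ M2) ⊕ M1 over the first 8 bytes.
byte 0: (f6 xor 2f) xor 74 = d9 xor 74 = ad
byte 1: (00 xor 33) xor 6f = 33 xor 6f = 5c
byte 2: (18 xor 16) xor 6b = 0e xor 6b = 65
byte 3: (4a xor dc) xor 65 = 96 xor 65 = f3
byte 4: (46 xor aa) xor 6e = ec xor 6e = 82
byte 5: (3e xor 79) xor 20 = 47 xor 20 = 67
byte 6: (c9 xor 1d) xor 61 = d4 xor 61 = b5
byte 7: (78 xor cf) xor 63 = b7 xor 63 = d4

ad 5c 65 f3 82 67 b5 d4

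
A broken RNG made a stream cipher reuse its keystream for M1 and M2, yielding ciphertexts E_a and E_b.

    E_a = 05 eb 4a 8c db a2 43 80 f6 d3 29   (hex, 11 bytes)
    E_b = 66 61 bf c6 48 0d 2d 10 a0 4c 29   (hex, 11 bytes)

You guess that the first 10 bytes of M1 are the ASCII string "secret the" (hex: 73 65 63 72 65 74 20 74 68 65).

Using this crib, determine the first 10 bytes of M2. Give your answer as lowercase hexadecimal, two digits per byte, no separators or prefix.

First, E_a ⊕ E_b = (M1 ⊕ K) ⊕ (M2 ⊕ K) = M1 ⊕ M2, so the key drops out. Then M2 = (M1 ⊕ M2) ⊕ M1 over the first 10 bytes.
byte 0: (05 XOR 66) XOR 73 = 63 XOR 73 = 10
byte 1: (eb XOR 61) XOR 65 = 8a XOR 65 = ef
byte 2: (4a XOR bf) XOR 63 = f5 XOR 63 = 96
byte 3: (8c XOR c6) XOR 72 = 4a XOR 72 = 38
byte 4: (db XOR 48) XOR 65 = 93 XOR 65 = f6
byte 5: (a2 XOR 0d) XOR 74 = af XOR 74 = db
byte 6: (43 XOR 2d) XOR 20 = 6e XOR 20 = 4e
byte 7: (80 XOR 10) XOR 74 = 90 XOR 74 = e4
byte 8: (f6 XOR a0) XOR 68 = 56 XOR 68 = 3e
byte 9: (d3 XOR 4c) XOR 65 = 9f XOR 65 = fa

10ef9638f6db4ee43efa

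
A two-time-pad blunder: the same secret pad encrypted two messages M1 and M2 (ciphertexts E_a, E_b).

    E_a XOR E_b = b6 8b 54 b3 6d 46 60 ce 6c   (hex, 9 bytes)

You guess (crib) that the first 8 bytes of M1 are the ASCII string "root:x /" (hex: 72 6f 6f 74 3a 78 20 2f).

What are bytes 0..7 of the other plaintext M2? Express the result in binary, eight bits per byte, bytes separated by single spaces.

11000100 11100100 00111011 11000111 01010111 00111110 01000000 11100001

Since E_a ⊕ E_b = M1 ⊕ M2, XORing with the guessed M1 bytes yields the corresponding M2 bytes: M2 = (E_a ⊕ E_b) ⊕ M1.
b6 ⊕ 72 = c4
8b ⊕ 6f = e4
54 ⊕ 6f = 3b
b3 ⊕ 74 = c7
6d ⊕ 3a = 57
46 ⊕ 78 = 3e
60 ⊕ 20 = 40
ce ⊕ 2f = e1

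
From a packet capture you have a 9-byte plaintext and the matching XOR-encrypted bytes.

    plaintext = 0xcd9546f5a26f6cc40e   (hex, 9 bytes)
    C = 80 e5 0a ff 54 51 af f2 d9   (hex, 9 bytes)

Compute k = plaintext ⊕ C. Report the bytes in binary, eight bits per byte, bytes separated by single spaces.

01001101 01110000 01001100 00001010 11110110 00111110 11000011 00110110 11010111

Since C = plaintext ⊕ k, XORing both sides with plaintext gives k = plaintext ⊕ C.
cd XOR 80 = 4d
95 XOR e5 = 70
46 XOR 0a = 4c
f5 XOR ff = 0a
a2 XOR 54 = f6
6f XOR 51 = 3e
6c XOR af = c3
c4 XOR f2 = 36
0e XOR d9 = d7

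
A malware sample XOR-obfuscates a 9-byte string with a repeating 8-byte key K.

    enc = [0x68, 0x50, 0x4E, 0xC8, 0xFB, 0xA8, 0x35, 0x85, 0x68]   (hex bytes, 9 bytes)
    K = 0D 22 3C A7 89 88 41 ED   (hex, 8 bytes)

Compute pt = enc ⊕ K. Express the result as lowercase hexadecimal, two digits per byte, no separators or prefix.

The 8-byte key repeats, so the effective keystream is 0d 22 3c a7 89 88 41 ed 0d.
byte 0: 68 ^ 0d = 65
byte 1: 50 ^ 22 = 72
byte 2: 4e ^ 3c = 72
byte 3: c8 ^ a7 = 6f
byte 4: fb ^ 89 = 72
byte 5: a8 ^ 88 = 20
byte 6: 35 ^ 41 = 74
byte 7: 85 ^ ed = 68
byte 8: 68 ^ 0d = 65

6572726f7220746865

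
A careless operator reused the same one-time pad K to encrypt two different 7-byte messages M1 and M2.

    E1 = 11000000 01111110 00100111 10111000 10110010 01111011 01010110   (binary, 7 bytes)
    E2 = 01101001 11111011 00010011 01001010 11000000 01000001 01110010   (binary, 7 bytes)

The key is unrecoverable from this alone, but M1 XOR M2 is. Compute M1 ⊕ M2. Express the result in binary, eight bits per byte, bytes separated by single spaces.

10101001 10000101 00110100 11110010 01110010 00111010 00100100

E1 ⊕ E2 = (M1 ⊕ K) ⊕ (M2 ⊕ K) = M1 ⊕ M2 — the shared key cancels under XOR.
byte 0: c0 ⊕ 69 = a9
byte 1: 7e ⊕ fb = 85
byte 2: 27 ⊕ 13 = 34
byte 3: b8 ⊕ 4a = f2
byte 4: b2 ⊕ c0 = 72
byte 5: 7b ⊕ 41 = 3a
byte 6: 56 ⊕ 72 = 24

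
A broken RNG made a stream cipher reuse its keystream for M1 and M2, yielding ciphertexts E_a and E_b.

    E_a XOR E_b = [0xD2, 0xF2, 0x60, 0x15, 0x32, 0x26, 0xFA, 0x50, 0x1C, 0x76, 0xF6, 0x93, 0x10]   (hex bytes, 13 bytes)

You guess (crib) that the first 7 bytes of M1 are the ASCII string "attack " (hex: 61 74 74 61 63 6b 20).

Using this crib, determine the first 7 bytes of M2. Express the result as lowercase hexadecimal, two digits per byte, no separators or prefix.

b3861474514dda

Since E_a ⊕ E_b = M1 ⊕ M2, XORing with the guessed M1 bytes yields the corresponding M2 bytes: M2 = (E_a ⊕ E_b) ⊕ M1.
d2 ⊕ 61 = b3
f2 ⊕ 74 = 86
60 ⊕ 74 = 14
15 ⊕ 61 = 74
32 ⊕ 63 = 51
26 ⊕ 6b = 4d
fa ⊕ 20 = da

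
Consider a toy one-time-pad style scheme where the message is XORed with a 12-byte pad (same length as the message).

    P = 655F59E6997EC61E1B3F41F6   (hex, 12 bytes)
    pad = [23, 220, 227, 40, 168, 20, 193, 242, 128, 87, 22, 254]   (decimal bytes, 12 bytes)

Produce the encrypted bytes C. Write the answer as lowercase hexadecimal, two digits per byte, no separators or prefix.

7283bace316a07ec9b685708

65 XOR 17 = 72
5f XOR dc = 83
59 XOR e3 = ba
e6 XOR 28 = ce
99 XOR a8 = 31
7e XOR 14 = 6a
c6 XOR c1 = 07
1e XOR f2 = ec
1b XOR 80 = 9b
3f XOR 57 = 68
41 XOR 16 = 57
f6 XOR fe = 08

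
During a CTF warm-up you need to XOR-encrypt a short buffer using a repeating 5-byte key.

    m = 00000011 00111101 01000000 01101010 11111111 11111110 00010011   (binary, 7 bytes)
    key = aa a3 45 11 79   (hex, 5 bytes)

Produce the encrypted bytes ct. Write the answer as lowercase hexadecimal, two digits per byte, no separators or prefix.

a99e057b8654b0

The 5-byte key repeats, so the effective keystream is aa a3 45 11 79 aa a3.
byte 0: 03 xor aa = a9
byte 1: 3d xor a3 = 9e
byte 2: 40 xor 45 = 05
byte 3: 6a xor 11 = 7b
byte 4: ff xor 79 = 86
byte 5: fe xor aa = 54
byte 6: 13 xor a3 = b0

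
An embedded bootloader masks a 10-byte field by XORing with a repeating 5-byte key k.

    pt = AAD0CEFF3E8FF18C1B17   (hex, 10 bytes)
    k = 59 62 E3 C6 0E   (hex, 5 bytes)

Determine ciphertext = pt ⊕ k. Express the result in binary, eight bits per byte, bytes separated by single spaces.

The 5-byte key repeats, so the effective keystream is 59 62 e3 c6 0e 59 62 e3 c6 0e.
byte 0: aa ^ 59 = f3
byte 1: d0 ^ 62 = b2
byte 2: ce ^ e3 = 2d
byte 3: ff ^ c6 = 39
byte 4: 3e ^ 0e = 30
byte 5: 8f ^ 59 = d6
byte 6: f1 ^ 62 = 93
byte 7: 8c ^ e3 = 6f
byte 8: 1b ^ c6 = dd
byte 9: 17 ^ 0e = 19

11110011 10110010 00101101 00111001 00110000 11010110 10010011 01101111 11011101 00011001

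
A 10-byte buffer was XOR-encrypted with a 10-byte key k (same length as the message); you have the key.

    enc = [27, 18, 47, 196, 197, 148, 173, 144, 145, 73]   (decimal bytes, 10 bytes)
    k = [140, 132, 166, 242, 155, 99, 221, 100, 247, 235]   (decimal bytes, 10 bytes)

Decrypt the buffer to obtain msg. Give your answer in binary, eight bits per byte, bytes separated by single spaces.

1b ⊕ 8c = 97
12 ⊕ 84 = 96
2f ⊕ a6 = 89
c4 ⊕ f2 = 36
c5 ⊕ 9b = 5e
94 ⊕ 63 = f7
ad ⊕ dd = 70
90 ⊕ 64 = f4
91 ⊕ f7 = 66
49 ⊕ eb = a2

10010111 10010110 10001001 00110110 01011110 11110111 01110000 11110100 01100110 10100010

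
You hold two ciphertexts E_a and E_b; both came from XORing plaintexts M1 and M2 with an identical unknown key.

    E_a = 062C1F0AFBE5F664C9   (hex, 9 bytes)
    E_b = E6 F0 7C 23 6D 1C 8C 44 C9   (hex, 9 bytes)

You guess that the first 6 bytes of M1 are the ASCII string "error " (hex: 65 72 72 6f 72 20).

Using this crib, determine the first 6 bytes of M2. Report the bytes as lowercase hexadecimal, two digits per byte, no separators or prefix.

85ae1146e4d9

First, E_a ⊕ E_b = (M1 ⊕ K) ⊕ (M2 ⊕ K) = M1 ⊕ M2, so the key drops out. Then M2 = (M1 ⊕ M2) ⊕ M1 over the first 6 bytes.
byte 0: (06 XOR e6) XOR 65 = e0 XOR 65 = 85
byte 1: (2c XOR f0) XOR 72 = dc XOR 72 = ae
byte 2: (1f XOR 7c) XOR 72 = 63 XOR 72 = 11
byte 3: (0a XOR 23) XOR 6f = 29 XOR 6f = 46
byte 4: (fb XOR 6d) XOR 72 = 96 XOR 72 = e4
byte 5: (e5 XOR 1c) XOR 20 = f9 XOR 20 = d9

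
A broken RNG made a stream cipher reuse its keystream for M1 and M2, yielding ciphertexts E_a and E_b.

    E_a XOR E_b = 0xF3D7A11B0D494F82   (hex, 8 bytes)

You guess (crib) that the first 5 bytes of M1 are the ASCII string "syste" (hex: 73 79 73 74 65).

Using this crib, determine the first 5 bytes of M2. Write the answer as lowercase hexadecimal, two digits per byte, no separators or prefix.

80aed26f68

Since E_a ⊕ E_b = M1 ⊕ M2, XORing with the guessed M1 bytes yields the corresponding M2 bytes: M2 = (E_a ⊕ E_b) ⊕ M1.
byte 0: f3 xor 73 = 80
byte 1: d7 xor 79 = ae
byte 2: a1 xor 73 = d2
byte 3: 1b xor 74 = 6f
byte 4: 0d xor 65 = 68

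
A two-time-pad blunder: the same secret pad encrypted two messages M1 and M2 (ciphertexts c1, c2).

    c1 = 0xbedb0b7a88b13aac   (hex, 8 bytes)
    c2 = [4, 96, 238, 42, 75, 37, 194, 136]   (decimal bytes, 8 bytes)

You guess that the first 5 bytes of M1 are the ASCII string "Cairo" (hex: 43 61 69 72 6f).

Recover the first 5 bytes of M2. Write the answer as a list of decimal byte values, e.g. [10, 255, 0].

First, c1 ⊕ c2 = (M1 ⊕ K) ⊕ (M2 ⊕ K) = M1 ⊕ M2, so the key drops out. Then M2 = (M1 ⊕ M2) ⊕ M1 over the first 5 bytes.
byte 0: (be XOR 04) XOR 43 = ba XOR 43 = f9
byte 1: (db XOR 60) XOR 61 = bb XOR 61 = da
byte 2: (0b XOR ee) XOR 69 = e5 XOR 69 = 8c
byte 3: (7a XOR 2a) XOR 72 = 50 XOR 72 = 22
byte 4: (88 XOR 4b) XOR 6f = c3 XOR 6f = ac

[249, 218, 140, 34, 172]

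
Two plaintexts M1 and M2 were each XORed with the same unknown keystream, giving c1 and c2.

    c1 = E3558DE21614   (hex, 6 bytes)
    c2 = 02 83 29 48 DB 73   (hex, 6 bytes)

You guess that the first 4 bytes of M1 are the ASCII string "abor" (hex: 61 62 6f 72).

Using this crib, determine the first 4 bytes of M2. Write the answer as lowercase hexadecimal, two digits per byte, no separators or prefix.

First, c1 ⊕ c2 = (M1 ⊕ K) ⊕ (M2 ⊕ K) = M1 ⊕ M2, so the key drops out. Then M2 = (M1 ⊕ M2) ⊕ M1 over the first 4 bytes.
byte 0: (e3 ^ 02) ^ 61 = e1 ^ 61 = 80
byte 1: (55 ^ 83) ^ 62 = d6 ^ 62 = b4
byte 2: (8d ^ 29) ^ 6f = a4 ^ 6f = cb
byte 3: (e2 ^ 48) ^ 72 = aa ^ 72 = d8

80b4cbd8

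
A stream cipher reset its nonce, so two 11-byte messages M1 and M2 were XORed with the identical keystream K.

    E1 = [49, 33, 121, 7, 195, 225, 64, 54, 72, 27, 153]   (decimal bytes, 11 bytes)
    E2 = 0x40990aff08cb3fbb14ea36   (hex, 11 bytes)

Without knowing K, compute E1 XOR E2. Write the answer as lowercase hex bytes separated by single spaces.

E1 ⊕ E2 = (M1 ⊕ K) ⊕ (M2 ⊕ K) = M1 ⊕ M2 — the shared key cancels under XOR.
00110001 ^ 01000000 = 01110001
00100001 ^ 10011001 = 10111000
01111001 ^ 00001010 = 01110011
00000111 ^ 11111111 = 11111000
11000011 ^ 00001000 = 11001011
11100001 ^ 11001011 = 00101010
01000000 ^ 00111111 = 01111111
00110110 ^ 10111011 = 10001101
01001000 ^ 00010100 = 01011100
00011011 ^ 11101010 = 11110001
10011001 ^ 00110110 = 10101111

71 b8 73 f8 cb 2a 7f 8d 5c f1 af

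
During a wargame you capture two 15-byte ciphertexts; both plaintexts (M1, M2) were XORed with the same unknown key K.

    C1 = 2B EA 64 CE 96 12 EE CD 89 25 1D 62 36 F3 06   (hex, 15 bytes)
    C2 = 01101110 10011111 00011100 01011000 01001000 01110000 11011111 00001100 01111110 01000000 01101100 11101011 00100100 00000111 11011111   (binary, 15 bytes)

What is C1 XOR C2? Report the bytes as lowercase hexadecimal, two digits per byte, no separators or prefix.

45757896de6231c1f765718912f4d9

C1 ⊕ C2 = (M1 ⊕ K) ⊕ (M2 ⊕ K) = M1 ⊕ M2 — the shared key cancels under XOR.
2b XOR 6e = 45
ea XOR 9f = 75
64 XOR 1c = 78
ce XOR 58 = 96
96 XOR 48 = de
12 XOR 70 = 62
ee XOR df = 31
cd XOR 0c = c1
89 XOR 7e = f7
25 XOR 40 = 65
1d XOR 6c = 71
62 XOR eb = 89
36 XOR 24 = 12
f3 XOR 07 = f4
06 XOR df = d9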